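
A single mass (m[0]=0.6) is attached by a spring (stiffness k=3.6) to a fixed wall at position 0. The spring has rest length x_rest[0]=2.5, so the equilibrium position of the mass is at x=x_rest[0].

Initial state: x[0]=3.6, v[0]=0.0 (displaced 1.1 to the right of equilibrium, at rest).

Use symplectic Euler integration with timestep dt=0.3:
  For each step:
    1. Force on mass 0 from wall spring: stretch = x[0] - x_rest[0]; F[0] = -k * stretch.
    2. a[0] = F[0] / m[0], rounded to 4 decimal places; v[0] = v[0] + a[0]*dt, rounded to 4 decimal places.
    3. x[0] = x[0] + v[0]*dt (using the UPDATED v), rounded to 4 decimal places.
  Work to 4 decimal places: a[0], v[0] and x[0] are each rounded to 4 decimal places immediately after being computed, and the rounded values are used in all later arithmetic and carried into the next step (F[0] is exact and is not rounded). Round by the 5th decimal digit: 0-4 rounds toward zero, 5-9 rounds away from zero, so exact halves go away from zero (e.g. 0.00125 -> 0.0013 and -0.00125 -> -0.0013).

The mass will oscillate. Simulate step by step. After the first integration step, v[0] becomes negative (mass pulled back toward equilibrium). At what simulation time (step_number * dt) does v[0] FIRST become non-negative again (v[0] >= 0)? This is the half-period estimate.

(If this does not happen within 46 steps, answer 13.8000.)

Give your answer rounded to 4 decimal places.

Step 0: x=[3.6000] v=[0.0000]
Step 1: x=[3.0060] v=[-1.9800]
Step 2: x=[2.1388] v=[-2.8908]
Step 3: x=[1.4666] v=[-2.2406]
Step 4: x=[1.3525] v=[-0.3805]
Step 5: x=[1.8580] v=[1.6850]
First v>=0 after going negative at step 5, time=1.5000

Answer: 1.5000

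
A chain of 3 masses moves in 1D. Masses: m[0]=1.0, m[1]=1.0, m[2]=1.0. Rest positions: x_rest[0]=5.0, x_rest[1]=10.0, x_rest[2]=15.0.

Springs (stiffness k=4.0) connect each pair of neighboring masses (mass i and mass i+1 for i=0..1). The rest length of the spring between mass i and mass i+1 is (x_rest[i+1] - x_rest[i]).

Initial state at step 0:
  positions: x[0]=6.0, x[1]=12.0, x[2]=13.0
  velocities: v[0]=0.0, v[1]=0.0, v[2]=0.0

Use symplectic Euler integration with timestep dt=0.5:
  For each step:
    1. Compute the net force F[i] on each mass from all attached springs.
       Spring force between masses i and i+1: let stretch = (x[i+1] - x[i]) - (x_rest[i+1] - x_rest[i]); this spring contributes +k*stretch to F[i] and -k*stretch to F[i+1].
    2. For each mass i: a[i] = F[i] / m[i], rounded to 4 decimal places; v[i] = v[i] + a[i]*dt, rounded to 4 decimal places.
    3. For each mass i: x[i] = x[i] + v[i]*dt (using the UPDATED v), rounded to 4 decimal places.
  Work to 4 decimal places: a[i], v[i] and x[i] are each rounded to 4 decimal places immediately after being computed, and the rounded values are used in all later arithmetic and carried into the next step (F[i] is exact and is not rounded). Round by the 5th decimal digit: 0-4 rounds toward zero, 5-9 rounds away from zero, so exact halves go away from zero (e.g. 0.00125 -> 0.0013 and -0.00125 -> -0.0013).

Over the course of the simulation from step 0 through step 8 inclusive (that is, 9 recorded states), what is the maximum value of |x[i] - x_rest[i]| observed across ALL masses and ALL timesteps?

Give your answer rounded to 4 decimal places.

Answer: 3.0000

Derivation:
Step 0: x=[6.0000 12.0000 13.0000] v=[0.0000 0.0000 0.0000]
Step 1: x=[7.0000 7.0000 17.0000] v=[2.0000 -10.0000 8.0000]
Step 2: x=[3.0000 12.0000 16.0000] v=[-8.0000 10.0000 -2.0000]
Step 3: x=[3.0000 12.0000 16.0000] v=[0.0000 0.0000 0.0000]
Step 4: x=[7.0000 7.0000 17.0000] v=[8.0000 -10.0000 2.0000]
Step 5: x=[6.0000 12.0000 13.0000] v=[-2.0000 10.0000 -8.0000]
Step 6: x=[6.0000 12.0000 13.0000] v=[0.0000 0.0000 0.0000]
Step 7: x=[7.0000 7.0000 17.0000] v=[2.0000 -10.0000 8.0000]
Step 8: x=[3.0000 12.0000 16.0000] v=[-8.0000 10.0000 -2.0000]
Max displacement = 3.0000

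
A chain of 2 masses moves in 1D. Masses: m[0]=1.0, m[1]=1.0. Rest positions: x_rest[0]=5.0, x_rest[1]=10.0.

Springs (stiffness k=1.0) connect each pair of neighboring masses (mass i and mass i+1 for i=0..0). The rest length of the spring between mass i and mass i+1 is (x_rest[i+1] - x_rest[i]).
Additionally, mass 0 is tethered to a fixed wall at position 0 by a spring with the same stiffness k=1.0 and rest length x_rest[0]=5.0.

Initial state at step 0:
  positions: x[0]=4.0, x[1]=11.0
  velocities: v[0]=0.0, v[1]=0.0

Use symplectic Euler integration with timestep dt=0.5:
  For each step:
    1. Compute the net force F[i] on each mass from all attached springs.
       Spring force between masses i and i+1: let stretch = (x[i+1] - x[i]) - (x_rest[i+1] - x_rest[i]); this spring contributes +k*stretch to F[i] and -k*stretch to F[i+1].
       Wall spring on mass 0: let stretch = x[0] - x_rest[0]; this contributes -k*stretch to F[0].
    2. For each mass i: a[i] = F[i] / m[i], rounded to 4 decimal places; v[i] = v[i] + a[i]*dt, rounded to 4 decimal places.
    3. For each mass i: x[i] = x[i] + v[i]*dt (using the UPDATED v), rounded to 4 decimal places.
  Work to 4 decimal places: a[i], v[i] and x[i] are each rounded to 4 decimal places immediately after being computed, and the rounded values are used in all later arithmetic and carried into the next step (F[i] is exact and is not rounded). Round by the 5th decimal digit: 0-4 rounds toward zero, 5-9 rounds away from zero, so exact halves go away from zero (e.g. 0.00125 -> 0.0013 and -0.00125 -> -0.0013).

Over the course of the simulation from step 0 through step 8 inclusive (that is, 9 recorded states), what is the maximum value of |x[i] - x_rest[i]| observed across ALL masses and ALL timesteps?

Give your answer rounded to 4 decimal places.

Step 0: x=[4.0000 11.0000] v=[0.0000 0.0000]
Step 1: x=[4.7500 10.5000] v=[1.5000 -1.0000]
Step 2: x=[5.7500 9.8125] v=[2.0000 -1.3750]
Step 3: x=[6.3282 9.3594] v=[1.1563 -0.9063]
Step 4: x=[6.0821 9.3985] v=[-0.4922 0.0781]
Step 5: x=[5.1446 9.8585] v=[-1.8751 0.9199]
Step 6: x=[4.0994 10.3900] v=[-2.0905 1.0630]
Step 7: x=[3.6020 10.5989] v=[-0.9949 0.4177]
Step 8: x=[3.9533 10.3085] v=[0.7026 -0.5808]
Max displacement = 1.3980

Answer: 1.3980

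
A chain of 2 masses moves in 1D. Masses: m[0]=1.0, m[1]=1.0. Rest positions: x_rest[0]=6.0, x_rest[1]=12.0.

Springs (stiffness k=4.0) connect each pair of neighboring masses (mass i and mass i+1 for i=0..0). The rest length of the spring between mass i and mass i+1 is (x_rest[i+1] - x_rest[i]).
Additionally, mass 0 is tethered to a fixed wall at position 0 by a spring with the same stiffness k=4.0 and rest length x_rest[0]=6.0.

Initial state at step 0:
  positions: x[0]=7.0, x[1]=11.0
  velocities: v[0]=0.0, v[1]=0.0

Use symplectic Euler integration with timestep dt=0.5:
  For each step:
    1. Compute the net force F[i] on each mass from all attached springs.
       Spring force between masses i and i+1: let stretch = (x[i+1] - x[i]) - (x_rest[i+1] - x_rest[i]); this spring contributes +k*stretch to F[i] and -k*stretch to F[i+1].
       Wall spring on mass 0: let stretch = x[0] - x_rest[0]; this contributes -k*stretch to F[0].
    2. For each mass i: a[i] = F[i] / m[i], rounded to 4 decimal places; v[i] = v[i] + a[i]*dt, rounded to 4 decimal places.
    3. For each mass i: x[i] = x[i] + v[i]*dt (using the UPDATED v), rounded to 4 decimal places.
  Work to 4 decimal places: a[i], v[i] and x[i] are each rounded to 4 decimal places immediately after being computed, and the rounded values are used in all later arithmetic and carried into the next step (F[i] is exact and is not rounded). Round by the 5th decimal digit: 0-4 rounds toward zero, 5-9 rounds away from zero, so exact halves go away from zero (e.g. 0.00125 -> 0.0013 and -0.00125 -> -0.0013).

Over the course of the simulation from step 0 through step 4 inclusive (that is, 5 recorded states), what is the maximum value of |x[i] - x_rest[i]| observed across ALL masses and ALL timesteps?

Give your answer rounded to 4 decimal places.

Answer: 2.0000

Derivation:
Step 0: x=[7.0000 11.0000] v=[0.0000 0.0000]
Step 1: x=[4.0000 13.0000] v=[-6.0000 4.0000]
Step 2: x=[6.0000 12.0000] v=[4.0000 -2.0000]
Step 3: x=[8.0000 11.0000] v=[4.0000 -2.0000]
Step 4: x=[5.0000 13.0000] v=[-6.0000 4.0000]
Max displacement = 2.0000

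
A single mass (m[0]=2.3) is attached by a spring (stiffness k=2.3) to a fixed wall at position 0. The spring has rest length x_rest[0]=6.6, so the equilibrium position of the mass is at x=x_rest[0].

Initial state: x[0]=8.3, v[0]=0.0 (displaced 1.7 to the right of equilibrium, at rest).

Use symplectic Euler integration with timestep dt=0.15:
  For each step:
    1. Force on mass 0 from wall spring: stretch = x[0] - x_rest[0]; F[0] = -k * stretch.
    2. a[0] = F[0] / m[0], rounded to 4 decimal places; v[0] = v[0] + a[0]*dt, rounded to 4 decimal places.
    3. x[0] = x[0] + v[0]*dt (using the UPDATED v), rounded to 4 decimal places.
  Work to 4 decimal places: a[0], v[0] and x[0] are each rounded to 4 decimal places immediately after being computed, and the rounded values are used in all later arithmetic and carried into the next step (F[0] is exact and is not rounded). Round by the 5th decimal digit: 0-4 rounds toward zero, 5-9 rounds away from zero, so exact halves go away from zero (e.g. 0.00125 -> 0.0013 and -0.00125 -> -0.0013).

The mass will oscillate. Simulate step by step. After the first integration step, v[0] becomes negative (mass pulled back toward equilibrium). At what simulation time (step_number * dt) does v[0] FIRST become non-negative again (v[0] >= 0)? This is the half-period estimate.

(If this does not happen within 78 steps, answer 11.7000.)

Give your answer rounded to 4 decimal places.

Step 0: x=[8.3000] v=[0.0000]
Step 1: x=[8.2618] v=[-0.2550]
Step 2: x=[8.1862] v=[-0.5043]
Step 3: x=[8.0749] v=[-0.7422]
Step 4: x=[7.9304] v=[-0.9634]
Step 5: x=[7.7560] v=[-1.1630]
Step 6: x=[7.5555] v=[-1.3364]
Step 7: x=[7.3335] v=[-1.4797]
Step 8: x=[7.0950] v=[-1.5897]
Step 9: x=[6.8454] v=[-1.6640]
Step 10: x=[6.5903] v=[-1.7008]
Step 11: x=[6.3354] v=[-1.6993]
Step 12: x=[6.0865] v=[-1.6596]
Step 13: x=[5.8491] v=[-1.5826]
Step 14: x=[5.6286] v=[-1.4700]
Step 15: x=[5.4300] v=[-1.3243]
Step 16: x=[5.2577] v=[-1.1488]
Step 17: x=[5.1156] v=[-0.9475]
Step 18: x=[5.0069] v=[-0.7248]
Step 19: x=[4.9340] v=[-0.4858]
Step 20: x=[4.8986] v=[-0.2359]
Step 21: x=[4.9015] v=[0.0193]
First v>=0 after going negative at step 21, time=3.1500

Answer: 3.1500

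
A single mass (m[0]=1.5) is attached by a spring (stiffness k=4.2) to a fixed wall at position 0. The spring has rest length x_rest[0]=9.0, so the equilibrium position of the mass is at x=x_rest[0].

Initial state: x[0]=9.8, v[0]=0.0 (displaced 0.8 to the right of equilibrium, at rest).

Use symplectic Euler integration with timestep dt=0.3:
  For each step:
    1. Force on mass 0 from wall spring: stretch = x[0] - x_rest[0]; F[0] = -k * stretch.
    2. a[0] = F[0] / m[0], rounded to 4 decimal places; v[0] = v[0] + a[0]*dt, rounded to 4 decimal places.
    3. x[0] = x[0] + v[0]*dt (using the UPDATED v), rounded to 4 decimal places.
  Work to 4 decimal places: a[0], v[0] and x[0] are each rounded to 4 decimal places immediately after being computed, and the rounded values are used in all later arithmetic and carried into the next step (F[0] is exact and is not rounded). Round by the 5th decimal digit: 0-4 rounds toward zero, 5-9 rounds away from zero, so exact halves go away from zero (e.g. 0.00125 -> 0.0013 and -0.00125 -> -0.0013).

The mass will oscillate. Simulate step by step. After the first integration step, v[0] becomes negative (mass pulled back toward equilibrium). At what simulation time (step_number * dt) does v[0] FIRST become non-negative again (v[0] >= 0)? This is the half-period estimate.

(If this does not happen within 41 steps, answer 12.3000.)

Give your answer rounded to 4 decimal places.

Step 0: x=[9.8000] v=[0.0000]
Step 1: x=[9.5984] v=[-0.6720]
Step 2: x=[9.2460] v=[-1.1747]
Step 3: x=[8.8316] v=[-1.3813]
Step 4: x=[8.4596] v=[-1.2399]
Step 5: x=[8.2238] v=[-0.7860]
Step 6: x=[8.1836] v=[-0.1340]
Step 7: x=[8.3491] v=[0.5518]
First v>=0 after going negative at step 7, time=2.1000

Answer: 2.1000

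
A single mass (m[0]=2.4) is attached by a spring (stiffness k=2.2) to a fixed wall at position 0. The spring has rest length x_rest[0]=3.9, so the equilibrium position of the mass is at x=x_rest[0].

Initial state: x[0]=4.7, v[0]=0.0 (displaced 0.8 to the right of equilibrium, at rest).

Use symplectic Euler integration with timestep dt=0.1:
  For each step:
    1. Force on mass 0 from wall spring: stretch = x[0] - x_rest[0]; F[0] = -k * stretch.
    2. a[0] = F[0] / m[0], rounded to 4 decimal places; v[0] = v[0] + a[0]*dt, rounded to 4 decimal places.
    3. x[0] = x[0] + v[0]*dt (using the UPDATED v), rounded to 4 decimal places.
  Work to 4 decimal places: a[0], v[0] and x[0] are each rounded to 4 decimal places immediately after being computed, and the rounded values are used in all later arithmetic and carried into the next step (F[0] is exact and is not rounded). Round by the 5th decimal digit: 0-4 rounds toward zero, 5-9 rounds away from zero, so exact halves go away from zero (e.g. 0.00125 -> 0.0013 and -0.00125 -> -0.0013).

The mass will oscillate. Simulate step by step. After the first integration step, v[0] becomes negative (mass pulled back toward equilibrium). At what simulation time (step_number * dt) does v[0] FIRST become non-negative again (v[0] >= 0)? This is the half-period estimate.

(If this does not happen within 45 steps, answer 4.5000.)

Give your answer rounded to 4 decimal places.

Answer: 3.3000

Derivation:
Step 0: x=[4.7000] v=[0.0000]
Step 1: x=[4.6927] v=[-0.0733]
Step 2: x=[4.6781] v=[-0.1460]
Step 3: x=[4.6564] v=[-0.2173]
Step 4: x=[4.6277] v=[-0.2866]
Step 5: x=[4.5924] v=[-0.3533]
Step 6: x=[4.5507] v=[-0.4168]
Step 7: x=[4.5031] v=[-0.4765]
Step 8: x=[4.4499] v=[-0.5318]
Step 9: x=[4.3917] v=[-0.5822]
Step 10: x=[4.3290] v=[-0.6273]
Step 11: x=[4.2623] v=[-0.6666]
Step 12: x=[4.1923] v=[-0.6998]
Step 13: x=[4.1196] v=[-0.7266]
Step 14: x=[4.0449] v=[-0.7467]
Step 15: x=[3.9689] v=[-0.7600]
Step 16: x=[3.8923] v=[-0.7663]
Step 17: x=[3.8157] v=[-0.7656]
Step 18: x=[3.7399] v=[-0.7579]
Step 19: x=[3.6656] v=[-0.7432]
Step 20: x=[3.5934] v=[-0.7217]
Step 21: x=[3.5240] v=[-0.6936]
Step 22: x=[3.4581] v=[-0.6591]
Step 23: x=[3.3962] v=[-0.6186]
Step 24: x=[3.3390] v=[-0.5724]
Step 25: x=[3.2869] v=[-0.5210]
Step 26: x=[3.2404] v=[-0.4648]
Step 27: x=[3.2000] v=[-0.4043]
Step 28: x=[3.1660] v=[-0.3401]
Step 29: x=[3.1387] v=[-0.2728]
Step 30: x=[3.1184] v=[-0.2030]
Step 31: x=[3.1053] v=[-0.1314]
Step 32: x=[3.0994] v=[-0.0586]
Step 33: x=[3.1009] v=[0.0148]
First v>=0 after going negative at step 33, time=3.3000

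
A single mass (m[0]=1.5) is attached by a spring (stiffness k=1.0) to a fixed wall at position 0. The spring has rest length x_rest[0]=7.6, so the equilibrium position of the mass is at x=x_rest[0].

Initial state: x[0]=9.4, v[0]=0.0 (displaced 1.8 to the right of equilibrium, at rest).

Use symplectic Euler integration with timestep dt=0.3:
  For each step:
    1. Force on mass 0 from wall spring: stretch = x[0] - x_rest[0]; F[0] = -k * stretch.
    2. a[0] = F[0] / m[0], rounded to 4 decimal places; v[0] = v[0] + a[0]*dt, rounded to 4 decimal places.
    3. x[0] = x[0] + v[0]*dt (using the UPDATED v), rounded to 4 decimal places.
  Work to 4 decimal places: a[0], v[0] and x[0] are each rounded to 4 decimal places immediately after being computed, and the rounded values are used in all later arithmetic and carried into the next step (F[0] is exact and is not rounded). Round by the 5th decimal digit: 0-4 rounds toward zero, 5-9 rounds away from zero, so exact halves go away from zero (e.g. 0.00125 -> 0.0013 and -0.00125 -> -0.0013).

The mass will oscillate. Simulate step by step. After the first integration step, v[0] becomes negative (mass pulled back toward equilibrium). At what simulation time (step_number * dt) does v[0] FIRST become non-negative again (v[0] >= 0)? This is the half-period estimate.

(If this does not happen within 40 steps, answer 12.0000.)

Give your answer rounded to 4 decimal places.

Step 0: x=[9.4000] v=[0.0000]
Step 1: x=[9.2920] v=[-0.3600]
Step 2: x=[9.0825] v=[-0.6984]
Step 3: x=[8.7840] v=[-0.9949]
Step 4: x=[8.4145] v=[-1.2317]
Step 5: x=[7.9961] v=[-1.3946]
Step 6: x=[7.5540] v=[-1.4738]
Step 7: x=[7.1146] v=[-1.4646]
Step 8: x=[6.7044] v=[-1.3675]
Step 9: x=[6.3479] v=[-1.1884]
Step 10: x=[6.0665] v=[-0.9380]
Step 11: x=[5.8771] v=[-0.6313]
Step 12: x=[5.7911] v=[-0.2867]
Step 13: x=[5.8136] v=[0.0751]
First v>=0 after going negative at step 13, time=3.9000

Answer: 3.9000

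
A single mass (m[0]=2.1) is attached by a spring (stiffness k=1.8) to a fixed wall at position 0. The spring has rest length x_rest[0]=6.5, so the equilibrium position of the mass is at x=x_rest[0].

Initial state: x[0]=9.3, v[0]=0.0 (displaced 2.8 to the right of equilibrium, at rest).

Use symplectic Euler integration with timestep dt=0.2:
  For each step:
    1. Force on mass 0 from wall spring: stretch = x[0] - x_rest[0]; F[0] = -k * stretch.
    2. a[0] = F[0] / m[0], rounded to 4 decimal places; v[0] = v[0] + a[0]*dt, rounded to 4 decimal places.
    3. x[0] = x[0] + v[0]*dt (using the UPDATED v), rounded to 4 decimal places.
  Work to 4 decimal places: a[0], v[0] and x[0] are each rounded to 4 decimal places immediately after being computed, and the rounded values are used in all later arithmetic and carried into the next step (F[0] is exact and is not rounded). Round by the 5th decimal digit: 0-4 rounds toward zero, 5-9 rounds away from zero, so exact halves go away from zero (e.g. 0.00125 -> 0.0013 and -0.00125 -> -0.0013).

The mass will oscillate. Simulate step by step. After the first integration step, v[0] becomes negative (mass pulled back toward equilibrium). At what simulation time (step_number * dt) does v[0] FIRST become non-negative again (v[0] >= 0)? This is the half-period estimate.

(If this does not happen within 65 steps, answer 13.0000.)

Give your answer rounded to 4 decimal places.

Step 0: x=[9.3000] v=[0.0000]
Step 1: x=[9.2040] v=[-0.4800]
Step 2: x=[9.0153] v=[-0.9435]
Step 3: x=[8.7404] v=[-1.3747]
Step 4: x=[8.3886] v=[-1.7588]
Step 5: x=[7.9721] v=[-2.0826]
Step 6: x=[7.5051] v=[-2.3350]
Step 7: x=[7.0036] v=[-2.5073]
Step 8: x=[6.4849] v=[-2.5936]
Step 9: x=[5.9667] v=[-2.5910]
Step 10: x=[5.4668] v=[-2.4996]
Step 11: x=[5.0023] v=[-2.3225]
Step 12: x=[4.5891] v=[-2.0658]
Step 13: x=[4.2415] v=[-1.7382]
Step 14: x=[3.9713] v=[-1.3510]
Step 15: x=[3.7878] v=[-0.9175]
Step 16: x=[3.6973] v=[-0.4526]
Step 17: x=[3.7029] v=[0.0279]
First v>=0 after going negative at step 17, time=3.4000

Answer: 3.4000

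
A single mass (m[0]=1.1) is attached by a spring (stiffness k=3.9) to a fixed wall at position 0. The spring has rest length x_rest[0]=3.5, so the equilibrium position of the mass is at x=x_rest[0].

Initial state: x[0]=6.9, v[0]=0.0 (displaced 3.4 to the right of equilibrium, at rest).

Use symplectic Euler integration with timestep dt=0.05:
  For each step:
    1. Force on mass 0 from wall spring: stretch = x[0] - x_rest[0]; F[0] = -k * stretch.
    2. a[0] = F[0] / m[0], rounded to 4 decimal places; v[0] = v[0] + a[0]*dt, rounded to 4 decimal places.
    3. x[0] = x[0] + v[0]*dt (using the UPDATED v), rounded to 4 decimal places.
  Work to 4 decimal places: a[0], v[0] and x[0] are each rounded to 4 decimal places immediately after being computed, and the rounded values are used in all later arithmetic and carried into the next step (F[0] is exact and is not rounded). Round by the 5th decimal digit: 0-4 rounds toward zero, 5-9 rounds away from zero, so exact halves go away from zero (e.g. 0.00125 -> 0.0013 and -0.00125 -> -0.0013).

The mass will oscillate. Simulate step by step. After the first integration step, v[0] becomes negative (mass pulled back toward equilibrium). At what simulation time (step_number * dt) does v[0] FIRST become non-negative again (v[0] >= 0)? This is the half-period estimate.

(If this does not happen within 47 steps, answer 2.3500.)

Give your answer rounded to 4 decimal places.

Answer: 1.7000

Derivation:
Step 0: x=[6.9000] v=[0.0000]
Step 1: x=[6.8699] v=[-0.6027]
Step 2: x=[6.8099] v=[-1.2001]
Step 3: x=[6.7206] v=[-1.7869]
Step 4: x=[6.6027] v=[-2.3578]
Step 5: x=[6.4573] v=[-2.9078]
Step 6: x=[6.2857] v=[-3.4321]
Step 7: x=[6.0894] v=[-3.9259]
Step 8: x=[5.8702] v=[-4.3849]
Step 9: x=[5.6299] v=[-4.8051]
Step 10: x=[5.3708] v=[-5.1827]
Step 11: x=[5.0951] v=[-5.5143]
Step 12: x=[4.8052] v=[-5.7971]
Step 13: x=[4.5038] v=[-6.0285]
Step 14: x=[4.1935] v=[-6.2064]
Step 15: x=[3.8770] v=[-6.3293]
Step 16: x=[3.5572] v=[-6.3961]
Step 17: x=[3.2369] v=[-6.4062]
Step 18: x=[2.9189] v=[-6.3596]
Step 19: x=[2.6061] v=[-6.2566]
Step 20: x=[2.3012] v=[-6.0981]
Step 21: x=[2.0069] v=[-5.8856]
Step 22: x=[1.7259] v=[-5.6209]
Step 23: x=[1.4606] v=[-5.3064]
Step 24: x=[1.2134] v=[-4.9449]
Step 25: x=[0.9864] v=[-4.5396]
Step 26: x=[0.7817] v=[-4.0940]
Step 27: x=[0.6011] v=[-3.6121]
Step 28: x=[0.4462] v=[-3.0982]
Step 29: x=[0.3184] v=[-2.5568]
Step 30: x=[0.2188] v=[-1.9928]
Step 31: x=[0.1482] v=[-1.4111]
Step 32: x=[0.1074] v=[-0.8169]
Step 33: x=[0.0966] v=[-0.2155]
Step 34: x=[0.1160] v=[0.3878]
First v>=0 after going negative at step 34, time=1.7000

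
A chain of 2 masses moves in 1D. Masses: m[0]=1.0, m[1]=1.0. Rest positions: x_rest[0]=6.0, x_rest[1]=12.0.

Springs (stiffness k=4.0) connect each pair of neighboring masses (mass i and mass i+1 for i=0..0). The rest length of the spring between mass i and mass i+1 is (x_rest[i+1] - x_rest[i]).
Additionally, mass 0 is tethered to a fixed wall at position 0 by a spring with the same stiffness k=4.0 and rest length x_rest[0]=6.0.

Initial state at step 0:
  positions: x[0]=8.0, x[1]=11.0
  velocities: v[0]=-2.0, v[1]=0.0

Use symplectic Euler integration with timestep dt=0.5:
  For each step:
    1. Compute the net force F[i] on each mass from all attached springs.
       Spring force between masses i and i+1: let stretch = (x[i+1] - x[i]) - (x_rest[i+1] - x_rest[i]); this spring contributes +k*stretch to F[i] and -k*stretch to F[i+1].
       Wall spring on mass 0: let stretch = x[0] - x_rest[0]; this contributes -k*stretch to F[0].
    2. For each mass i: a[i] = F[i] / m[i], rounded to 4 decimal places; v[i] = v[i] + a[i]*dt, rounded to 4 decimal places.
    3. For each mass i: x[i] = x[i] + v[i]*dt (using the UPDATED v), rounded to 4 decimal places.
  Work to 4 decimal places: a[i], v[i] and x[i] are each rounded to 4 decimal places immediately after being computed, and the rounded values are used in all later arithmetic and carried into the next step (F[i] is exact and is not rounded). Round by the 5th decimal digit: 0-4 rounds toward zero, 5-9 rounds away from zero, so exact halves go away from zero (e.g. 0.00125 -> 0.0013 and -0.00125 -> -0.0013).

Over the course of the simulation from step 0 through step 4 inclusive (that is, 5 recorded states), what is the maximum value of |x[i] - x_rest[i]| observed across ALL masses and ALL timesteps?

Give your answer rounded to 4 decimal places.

Answer: 4.0000

Derivation:
Step 0: x=[8.0000 11.0000] v=[-2.0000 0.0000]
Step 1: x=[2.0000 14.0000] v=[-12.0000 6.0000]
Step 2: x=[6.0000 11.0000] v=[8.0000 -6.0000]
Step 3: x=[9.0000 9.0000] v=[6.0000 -4.0000]
Step 4: x=[3.0000 13.0000] v=[-12.0000 8.0000]
Max displacement = 4.0000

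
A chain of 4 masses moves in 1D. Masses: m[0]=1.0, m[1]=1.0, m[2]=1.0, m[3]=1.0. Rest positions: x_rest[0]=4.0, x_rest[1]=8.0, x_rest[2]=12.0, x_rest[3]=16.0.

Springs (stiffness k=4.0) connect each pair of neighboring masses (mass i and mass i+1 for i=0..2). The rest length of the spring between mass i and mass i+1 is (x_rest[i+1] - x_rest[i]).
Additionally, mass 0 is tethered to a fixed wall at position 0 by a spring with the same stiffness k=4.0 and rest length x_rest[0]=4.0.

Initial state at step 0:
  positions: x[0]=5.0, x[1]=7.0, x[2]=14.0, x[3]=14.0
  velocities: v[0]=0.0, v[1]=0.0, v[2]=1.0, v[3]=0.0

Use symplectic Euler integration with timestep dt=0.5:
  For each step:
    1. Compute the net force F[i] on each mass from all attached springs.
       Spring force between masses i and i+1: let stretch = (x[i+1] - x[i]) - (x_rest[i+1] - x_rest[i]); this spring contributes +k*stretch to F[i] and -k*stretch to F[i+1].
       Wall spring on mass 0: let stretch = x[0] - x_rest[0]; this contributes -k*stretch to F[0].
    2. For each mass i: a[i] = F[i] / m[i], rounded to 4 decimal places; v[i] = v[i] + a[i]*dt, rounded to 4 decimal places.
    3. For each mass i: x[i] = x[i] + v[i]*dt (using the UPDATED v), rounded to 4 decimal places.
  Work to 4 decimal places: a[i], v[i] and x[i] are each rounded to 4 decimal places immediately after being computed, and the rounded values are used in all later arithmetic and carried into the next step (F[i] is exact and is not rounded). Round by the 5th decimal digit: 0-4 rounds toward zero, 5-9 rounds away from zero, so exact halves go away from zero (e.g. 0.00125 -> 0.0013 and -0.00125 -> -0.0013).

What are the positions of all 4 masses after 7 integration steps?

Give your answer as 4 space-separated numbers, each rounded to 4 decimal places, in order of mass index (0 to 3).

Answer: 6.0000 4.5000 17.0000 14.5000

Derivation:
Step 0: x=[5.0000 7.0000 14.0000 14.0000] v=[0.0000 0.0000 1.0000 0.0000]
Step 1: x=[2.0000 12.0000 7.5000 18.0000] v=[-6.0000 10.0000 -13.0000 8.0000]
Step 2: x=[7.0000 2.5000 16.0000 15.5000] v=[10.0000 -19.0000 17.0000 -5.0000]
Step 3: x=[0.5000 11.0000 10.5000 17.5000] v=[-13.0000 17.0000 -11.0000 4.0000]
Step 4: x=[4.0000 8.5000 12.5000 16.5000] v=[7.0000 -5.0000 4.0000 -2.0000]
Step 5: x=[8.0000 5.5000 14.5000 15.5000] v=[8.0000 -6.0000 4.0000 -2.0000]
Step 6: x=[1.5000 14.0000 8.5000 17.5000] v=[-13.0000 17.0000 -12.0000 4.0000]
Step 7: x=[6.0000 4.5000 17.0000 14.5000] v=[9.0000 -19.0000 17.0000 -6.0000]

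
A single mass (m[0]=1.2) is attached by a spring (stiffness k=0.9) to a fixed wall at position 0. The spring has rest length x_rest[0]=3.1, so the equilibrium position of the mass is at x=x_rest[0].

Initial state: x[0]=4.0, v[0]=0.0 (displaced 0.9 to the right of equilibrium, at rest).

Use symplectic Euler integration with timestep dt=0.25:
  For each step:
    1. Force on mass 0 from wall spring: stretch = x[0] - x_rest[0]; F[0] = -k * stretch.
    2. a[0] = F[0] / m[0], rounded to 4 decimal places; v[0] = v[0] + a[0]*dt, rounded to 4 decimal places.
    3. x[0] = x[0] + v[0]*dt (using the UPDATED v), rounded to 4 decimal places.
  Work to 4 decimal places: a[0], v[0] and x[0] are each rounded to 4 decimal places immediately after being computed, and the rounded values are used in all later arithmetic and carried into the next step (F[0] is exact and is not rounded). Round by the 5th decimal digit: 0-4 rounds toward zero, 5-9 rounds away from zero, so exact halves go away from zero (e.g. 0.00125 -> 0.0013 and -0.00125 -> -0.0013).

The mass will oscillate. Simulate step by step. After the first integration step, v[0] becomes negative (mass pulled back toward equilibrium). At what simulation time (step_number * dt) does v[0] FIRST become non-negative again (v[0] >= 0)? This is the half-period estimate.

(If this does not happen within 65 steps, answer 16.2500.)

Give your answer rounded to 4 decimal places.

Answer: 3.7500

Derivation:
Step 0: x=[4.0000] v=[0.0000]
Step 1: x=[3.9578] v=[-0.1688]
Step 2: x=[3.8754] v=[-0.3297]
Step 3: x=[3.7566] v=[-0.4751]
Step 4: x=[3.6071] v=[-0.5982]
Step 5: x=[3.4338] v=[-0.6933]
Step 6: x=[3.2448] v=[-0.7559]
Step 7: x=[3.0490] v=[-0.7831]
Step 8: x=[2.8556] v=[-0.7735]
Step 9: x=[2.6737] v=[-0.7277]
Step 10: x=[2.5118] v=[-0.6478]
Step 11: x=[2.3774] v=[-0.5375]
Step 12: x=[2.2769] v=[-0.4020]
Step 13: x=[2.2150] v=[-0.2477]
Step 14: x=[2.1946] v=[-0.0818]
Step 15: x=[2.2166] v=[0.0880]
First v>=0 after going negative at step 15, time=3.7500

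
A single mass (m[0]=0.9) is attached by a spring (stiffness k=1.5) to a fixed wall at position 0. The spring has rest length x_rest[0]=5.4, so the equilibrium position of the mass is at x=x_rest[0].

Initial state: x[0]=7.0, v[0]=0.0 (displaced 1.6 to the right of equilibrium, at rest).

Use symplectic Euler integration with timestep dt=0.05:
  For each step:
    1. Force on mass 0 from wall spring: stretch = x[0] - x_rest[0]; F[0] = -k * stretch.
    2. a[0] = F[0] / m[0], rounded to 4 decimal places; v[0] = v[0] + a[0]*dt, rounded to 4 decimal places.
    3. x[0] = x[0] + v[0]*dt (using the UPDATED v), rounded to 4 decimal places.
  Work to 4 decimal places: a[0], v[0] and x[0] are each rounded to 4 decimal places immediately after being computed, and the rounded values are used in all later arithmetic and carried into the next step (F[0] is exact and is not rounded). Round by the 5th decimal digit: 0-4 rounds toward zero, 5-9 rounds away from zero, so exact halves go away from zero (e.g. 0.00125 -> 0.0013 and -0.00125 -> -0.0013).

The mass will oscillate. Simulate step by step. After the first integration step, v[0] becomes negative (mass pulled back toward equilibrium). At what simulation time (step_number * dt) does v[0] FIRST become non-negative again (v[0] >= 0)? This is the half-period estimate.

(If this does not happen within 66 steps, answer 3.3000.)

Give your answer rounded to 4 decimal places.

Step 0: x=[7.0000] v=[0.0000]
Step 1: x=[6.9933] v=[-0.1333]
Step 2: x=[6.9800] v=[-0.2661]
Step 3: x=[6.9601] v=[-0.3978]
Step 4: x=[6.9337] v=[-0.5278]
Step 5: x=[6.9009] v=[-0.6556]
Step 6: x=[6.8619] v=[-0.7807]
Step 7: x=[6.8168] v=[-0.9025]
Step 8: x=[6.7658] v=[-1.0206]
Step 9: x=[6.7091] v=[-1.1344]
Step 10: x=[6.6469] v=[-1.2435]
Step 11: x=[6.5795] v=[-1.3474]
Step 12: x=[6.5072] v=[-1.4457]
Step 13: x=[6.4303] v=[-1.5380]
Step 14: x=[6.3491] v=[-1.6239]
Step 15: x=[6.2640] v=[-1.7030]
Step 16: x=[6.1753] v=[-1.7750]
Step 17: x=[6.0833] v=[-1.8396]
Step 18: x=[5.9885] v=[-1.8965]
Step 19: x=[5.8912] v=[-1.9455]
Step 20: x=[5.7919] v=[-1.9864]
Step 21: x=[5.6909] v=[-2.0191]
Step 22: x=[5.5887] v=[-2.0433]
Step 23: x=[5.4858] v=[-2.0590]
Step 24: x=[5.3825] v=[-2.0662]
Step 25: x=[5.2793] v=[-2.0647]
Step 26: x=[5.1766] v=[-2.0546]
Step 27: x=[5.0748] v=[-2.0360]
Step 28: x=[4.9744] v=[-2.0089]
Step 29: x=[4.8757] v=[-1.9734]
Step 30: x=[4.7792] v=[-1.9297]
Step 31: x=[4.6853] v=[-1.8780]
Step 32: x=[4.5944] v=[-1.8184]
Step 33: x=[4.5068] v=[-1.7513]
Step 34: x=[4.4230] v=[-1.6769]
Step 35: x=[4.3432] v=[-1.5955]
Step 36: x=[4.2678] v=[-1.5074]
Step 37: x=[4.1971] v=[-1.4131]
Step 38: x=[4.1315] v=[-1.3129]
Step 39: x=[4.0711] v=[-1.2072]
Step 40: x=[4.0163] v=[-1.0965]
Step 41: x=[3.9672] v=[-0.9812]
Step 42: x=[3.9241] v=[-0.8618]
Step 43: x=[3.8872] v=[-0.7388]
Step 44: x=[3.8566] v=[-0.6127]
Step 45: x=[3.8324] v=[-0.4841]
Step 46: x=[3.8147] v=[-0.3535]
Step 47: x=[3.8036] v=[-0.2214]
Step 48: x=[3.7992] v=[-0.0884]
Step 49: x=[3.8015] v=[0.0450]
First v>=0 after going negative at step 49, time=2.4500

Answer: 2.4500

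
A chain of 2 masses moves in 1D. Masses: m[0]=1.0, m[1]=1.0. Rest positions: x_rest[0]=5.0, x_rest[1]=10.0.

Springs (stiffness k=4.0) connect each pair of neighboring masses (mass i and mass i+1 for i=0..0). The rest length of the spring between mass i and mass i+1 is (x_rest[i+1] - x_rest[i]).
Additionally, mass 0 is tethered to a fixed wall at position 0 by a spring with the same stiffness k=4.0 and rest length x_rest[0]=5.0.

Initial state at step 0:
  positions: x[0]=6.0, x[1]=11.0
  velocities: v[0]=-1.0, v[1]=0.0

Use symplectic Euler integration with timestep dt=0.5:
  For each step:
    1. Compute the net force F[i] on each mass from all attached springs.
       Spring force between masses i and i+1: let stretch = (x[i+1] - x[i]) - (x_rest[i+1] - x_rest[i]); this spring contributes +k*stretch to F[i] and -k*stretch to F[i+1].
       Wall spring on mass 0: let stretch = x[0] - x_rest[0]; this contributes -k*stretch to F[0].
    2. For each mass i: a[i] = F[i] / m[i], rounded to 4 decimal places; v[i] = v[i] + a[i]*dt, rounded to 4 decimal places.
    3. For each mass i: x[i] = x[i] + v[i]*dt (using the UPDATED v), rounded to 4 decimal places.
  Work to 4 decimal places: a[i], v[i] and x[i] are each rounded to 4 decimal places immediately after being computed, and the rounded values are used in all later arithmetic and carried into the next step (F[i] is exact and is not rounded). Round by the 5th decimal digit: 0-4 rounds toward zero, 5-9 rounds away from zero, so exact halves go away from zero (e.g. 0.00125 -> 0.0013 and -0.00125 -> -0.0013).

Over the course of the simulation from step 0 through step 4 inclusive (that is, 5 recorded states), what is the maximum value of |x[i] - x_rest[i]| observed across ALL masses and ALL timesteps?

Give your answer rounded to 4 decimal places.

Step 0: x=[6.0000 11.0000] v=[-1.0000 0.0000]
Step 1: x=[4.5000 11.0000] v=[-3.0000 0.0000]
Step 2: x=[5.0000 9.5000] v=[1.0000 -3.0000]
Step 3: x=[5.0000 8.5000] v=[0.0000 -2.0000]
Step 4: x=[3.5000 9.0000] v=[-3.0000 1.0000]
Max displacement = 1.5000

Answer: 1.5000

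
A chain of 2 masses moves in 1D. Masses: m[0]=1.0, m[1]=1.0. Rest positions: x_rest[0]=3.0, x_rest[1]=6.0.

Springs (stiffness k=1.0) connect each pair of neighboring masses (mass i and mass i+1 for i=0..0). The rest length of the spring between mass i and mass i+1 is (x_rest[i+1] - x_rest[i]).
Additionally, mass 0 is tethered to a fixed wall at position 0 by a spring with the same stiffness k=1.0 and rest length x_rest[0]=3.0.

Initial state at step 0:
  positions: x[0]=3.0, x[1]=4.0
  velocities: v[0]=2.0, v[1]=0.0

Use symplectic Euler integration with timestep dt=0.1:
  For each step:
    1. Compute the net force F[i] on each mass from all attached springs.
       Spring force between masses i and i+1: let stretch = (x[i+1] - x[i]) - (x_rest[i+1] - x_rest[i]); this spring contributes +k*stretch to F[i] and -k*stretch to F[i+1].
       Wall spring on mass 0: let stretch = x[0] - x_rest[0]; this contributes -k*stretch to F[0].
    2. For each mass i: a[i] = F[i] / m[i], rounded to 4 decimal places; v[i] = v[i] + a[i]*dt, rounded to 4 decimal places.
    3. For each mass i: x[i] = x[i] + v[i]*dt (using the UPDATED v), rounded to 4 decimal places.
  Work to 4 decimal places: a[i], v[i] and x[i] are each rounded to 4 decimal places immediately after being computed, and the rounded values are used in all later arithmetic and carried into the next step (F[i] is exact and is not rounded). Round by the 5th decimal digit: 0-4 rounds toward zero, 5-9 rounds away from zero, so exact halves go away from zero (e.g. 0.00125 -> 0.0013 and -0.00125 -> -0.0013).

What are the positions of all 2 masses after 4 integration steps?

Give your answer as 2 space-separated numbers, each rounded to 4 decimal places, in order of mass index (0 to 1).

Step 0: x=[3.0000 4.0000] v=[2.0000 0.0000]
Step 1: x=[3.1800 4.0200] v=[1.8000 0.2000]
Step 2: x=[3.3366 4.0616] v=[1.5660 0.4160]
Step 3: x=[3.4671 4.1260] v=[1.3048 0.6435]
Step 4: x=[3.5695 4.2138] v=[1.0240 0.8776]

Answer: 3.5695 4.2138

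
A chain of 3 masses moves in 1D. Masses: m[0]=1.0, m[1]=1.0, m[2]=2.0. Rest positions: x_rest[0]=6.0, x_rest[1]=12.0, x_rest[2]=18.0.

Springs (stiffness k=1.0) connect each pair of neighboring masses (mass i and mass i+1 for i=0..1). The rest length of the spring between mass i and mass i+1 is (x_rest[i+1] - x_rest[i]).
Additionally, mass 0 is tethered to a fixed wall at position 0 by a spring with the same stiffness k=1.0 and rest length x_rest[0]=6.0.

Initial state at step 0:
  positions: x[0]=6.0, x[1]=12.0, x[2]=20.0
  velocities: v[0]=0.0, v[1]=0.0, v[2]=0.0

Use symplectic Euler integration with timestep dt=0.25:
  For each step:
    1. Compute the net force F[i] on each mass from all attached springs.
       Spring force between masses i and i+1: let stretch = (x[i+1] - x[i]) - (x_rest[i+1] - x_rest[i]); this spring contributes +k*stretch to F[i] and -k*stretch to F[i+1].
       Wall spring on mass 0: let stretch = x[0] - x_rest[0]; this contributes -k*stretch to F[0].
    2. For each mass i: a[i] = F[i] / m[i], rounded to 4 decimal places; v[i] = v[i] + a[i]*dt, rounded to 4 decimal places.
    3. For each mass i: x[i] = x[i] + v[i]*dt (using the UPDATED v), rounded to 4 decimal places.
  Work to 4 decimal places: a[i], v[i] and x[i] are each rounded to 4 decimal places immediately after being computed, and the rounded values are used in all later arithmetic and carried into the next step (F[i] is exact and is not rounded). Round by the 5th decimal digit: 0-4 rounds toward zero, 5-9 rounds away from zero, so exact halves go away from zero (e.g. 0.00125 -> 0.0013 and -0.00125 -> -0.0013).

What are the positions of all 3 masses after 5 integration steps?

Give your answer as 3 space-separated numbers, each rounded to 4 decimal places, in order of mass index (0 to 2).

Answer: 6.2163 13.2785 19.2465

Derivation:
Step 0: x=[6.0000 12.0000 20.0000] v=[0.0000 0.0000 0.0000]
Step 1: x=[6.0000 12.1250 19.9375] v=[0.0000 0.5000 -0.2500]
Step 2: x=[6.0078 12.3555 19.8184] v=[0.0313 0.9219 -0.4766]
Step 3: x=[6.0369 12.6557 19.6535] v=[0.1163 1.2007 -0.6595]
Step 4: x=[6.1024 12.9796 19.4575] v=[0.2618 1.2955 -0.7842]
Step 5: x=[6.2163 13.2785 19.2465] v=[0.4555 1.1957 -0.8440]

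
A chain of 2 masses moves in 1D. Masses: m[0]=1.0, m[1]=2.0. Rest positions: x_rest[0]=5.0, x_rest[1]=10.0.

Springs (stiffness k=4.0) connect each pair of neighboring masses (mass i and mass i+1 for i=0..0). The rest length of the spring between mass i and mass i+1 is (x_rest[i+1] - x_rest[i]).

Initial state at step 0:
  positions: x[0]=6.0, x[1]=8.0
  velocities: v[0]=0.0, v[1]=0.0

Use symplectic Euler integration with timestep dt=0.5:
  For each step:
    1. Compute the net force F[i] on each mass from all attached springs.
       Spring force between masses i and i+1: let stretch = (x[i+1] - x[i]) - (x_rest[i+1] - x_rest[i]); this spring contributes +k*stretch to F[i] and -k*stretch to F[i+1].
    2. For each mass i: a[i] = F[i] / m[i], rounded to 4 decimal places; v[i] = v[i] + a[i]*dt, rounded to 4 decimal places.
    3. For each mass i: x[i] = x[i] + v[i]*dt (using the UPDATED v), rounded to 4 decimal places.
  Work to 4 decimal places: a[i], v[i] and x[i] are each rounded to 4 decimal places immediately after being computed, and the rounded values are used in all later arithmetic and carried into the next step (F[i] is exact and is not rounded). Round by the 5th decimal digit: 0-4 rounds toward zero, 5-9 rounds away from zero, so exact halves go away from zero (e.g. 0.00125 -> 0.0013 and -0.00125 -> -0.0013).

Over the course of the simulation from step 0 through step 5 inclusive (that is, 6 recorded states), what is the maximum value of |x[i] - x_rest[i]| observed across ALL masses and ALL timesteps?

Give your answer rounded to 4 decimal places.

Step 0: x=[6.0000 8.0000] v=[0.0000 0.0000]
Step 1: x=[3.0000 9.5000] v=[-6.0000 3.0000]
Step 2: x=[1.5000 10.2500] v=[-3.0000 1.5000]
Step 3: x=[3.7500 9.1250] v=[4.5000 -2.2500]
Step 4: x=[6.3750 7.8125] v=[5.2500 -2.6250]
Step 5: x=[5.4375 8.2813] v=[-1.8750 0.9375]
Max displacement = 3.5000

Answer: 3.5000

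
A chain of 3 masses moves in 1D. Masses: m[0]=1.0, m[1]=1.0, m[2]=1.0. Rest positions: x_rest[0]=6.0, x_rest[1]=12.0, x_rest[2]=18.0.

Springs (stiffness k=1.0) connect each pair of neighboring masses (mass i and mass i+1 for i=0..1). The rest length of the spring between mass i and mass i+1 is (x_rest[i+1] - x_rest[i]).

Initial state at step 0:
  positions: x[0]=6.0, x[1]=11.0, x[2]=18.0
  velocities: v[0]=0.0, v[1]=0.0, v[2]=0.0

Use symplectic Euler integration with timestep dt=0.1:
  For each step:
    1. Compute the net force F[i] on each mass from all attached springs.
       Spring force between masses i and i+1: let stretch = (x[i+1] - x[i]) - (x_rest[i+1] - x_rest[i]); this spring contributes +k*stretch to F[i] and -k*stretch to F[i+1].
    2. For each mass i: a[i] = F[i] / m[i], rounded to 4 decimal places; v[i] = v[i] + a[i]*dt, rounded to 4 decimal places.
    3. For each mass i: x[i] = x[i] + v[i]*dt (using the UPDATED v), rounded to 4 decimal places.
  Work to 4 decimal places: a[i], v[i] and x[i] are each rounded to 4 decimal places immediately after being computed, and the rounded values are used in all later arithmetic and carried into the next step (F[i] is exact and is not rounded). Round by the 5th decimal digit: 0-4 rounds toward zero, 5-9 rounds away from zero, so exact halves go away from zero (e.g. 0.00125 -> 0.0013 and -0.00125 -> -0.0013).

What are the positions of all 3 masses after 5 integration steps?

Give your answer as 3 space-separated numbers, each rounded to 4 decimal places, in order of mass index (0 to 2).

Answer: 5.8602 11.2795 17.8602

Derivation:
Step 0: x=[6.0000 11.0000 18.0000] v=[0.0000 0.0000 0.0000]
Step 1: x=[5.9900 11.0200 17.9900] v=[-0.1000 0.2000 -0.1000]
Step 2: x=[5.9703 11.0594 17.9703] v=[-0.1970 0.3940 -0.1970]
Step 3: x=[5.9415 11.1170 17.9415] v=[-0.2881 0.5762 -0.2881]
Step 4: x=[5.9044 11.1911 17.9044] v=[-0.3706 0.7411 -0.3706]
Step 5: x=[5.8602 11.2795 17.8602] v=[-0.4419 0.8838 -0.4419]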